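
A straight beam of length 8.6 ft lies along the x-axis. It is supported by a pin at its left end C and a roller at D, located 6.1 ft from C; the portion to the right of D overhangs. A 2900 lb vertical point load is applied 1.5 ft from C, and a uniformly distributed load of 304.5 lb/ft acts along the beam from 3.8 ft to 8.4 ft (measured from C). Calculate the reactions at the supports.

Resultant of the distributed load: 304.5 × 4.6 = 1400.7 lb at 6.1 ft from C.
ΣM about C: D_y·6.1 − 2900·1.5 − (304.5·4.6)·6.1 = 0 → D_y = 12894.27/6.1 = 2113.81 ≈ 2114 lb.
ΣF_y = 0: C_y + 2113.81 − 2900 − 304.5·4.6 = 0 → C_y = 2187 lb.
ΣF_x = 0: no horizontal applied forces, so C_x = 0.

C_x = 0, C_y = 2187 lb, D_y = 2114 lb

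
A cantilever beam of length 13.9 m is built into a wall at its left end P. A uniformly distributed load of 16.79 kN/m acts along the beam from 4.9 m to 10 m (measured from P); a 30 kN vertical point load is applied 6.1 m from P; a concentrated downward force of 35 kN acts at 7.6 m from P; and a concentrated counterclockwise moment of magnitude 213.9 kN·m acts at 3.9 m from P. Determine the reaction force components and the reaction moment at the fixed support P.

P_x = 0, P_y = 150.6 kN, M_P = 873.0 kN·m

Resultant of the distributed load: 16.79 × 5.1 = 85.629 kN at 7.45 m from P.
ΣF_x = 0: P_x = 0.
ΣF_y = 0: P_y − 16.79·5.1 − 30 − 35 = 0 → P_y = 150.6 kN.
ΣM about P: M_P − (16.79·5.1)·7.45 − 30·6.1 − 35·7.6 + 213.9 = 0 → M_P = 873.0 kN·m.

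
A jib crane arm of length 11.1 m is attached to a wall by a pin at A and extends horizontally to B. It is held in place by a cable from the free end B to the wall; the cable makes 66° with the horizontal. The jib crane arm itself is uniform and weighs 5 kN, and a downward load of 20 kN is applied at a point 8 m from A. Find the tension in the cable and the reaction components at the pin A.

T = 18.52 kN, A_x = 7.531 kN, A_y = 8.086 kN

ΣM about A: T·sin66°·11.1 − 5·5.55 − 20·8 = 0 → T = 187.75/(11.1·0.913545) = 18.5151 ≈ 18.52 kN.
ΣF_x = 0: A_x − T·cos66° = 0 → A_x = 18.5151 × 0.406737 = 7.531 kN.
ΣF_y = 0: A_y + T·sin66° − 5 − 20 = 0 → A_y = 25 − 18.5151 × 0.913545 = 8.086 kN.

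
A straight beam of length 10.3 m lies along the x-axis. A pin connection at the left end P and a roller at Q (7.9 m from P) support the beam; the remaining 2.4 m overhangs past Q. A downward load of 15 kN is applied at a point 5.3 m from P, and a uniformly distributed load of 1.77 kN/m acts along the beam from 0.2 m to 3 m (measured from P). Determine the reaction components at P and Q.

Resultant of the distributed load: 1.77 × 2.8 = 4.956 kN at 1.6 m from P.
ΣM about P: Q_y·7.9 − 15·5.3 − (1.77·2.8)·1.6 = 0 → Q_y = 87.4296/7.9 = 11.067 ≈ 11.07 kN.
ΣF_y = 0: P_y + 11.067 − 15 − 1.77·2.8 = 0 → P_y = 8.889 kN.
ΣF_x = 0: no horizontal applied forces, so P_x = 0.

P_x = 0, P_y = 8.889 kN, Q_y = 11.07 kN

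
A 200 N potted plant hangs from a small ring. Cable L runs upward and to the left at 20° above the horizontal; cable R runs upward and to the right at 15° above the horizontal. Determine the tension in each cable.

T_L = 336.8 N, T_R = 327.7 N

ΣF_x = 0: −T_L·cos20° + T_R·cos15° = 0 → T_R = 0.972841·T_L.
ΣF_y = 0: T_L·sin20° + T_R·sin15° = 200.
Substitute: T_L·(0.34202 + 0.972841·0.258819) = 200 → T_L = 336.808 ≈ 336.8 N.
Then T_R = 0.972841 × 336.808 = 327.7 N.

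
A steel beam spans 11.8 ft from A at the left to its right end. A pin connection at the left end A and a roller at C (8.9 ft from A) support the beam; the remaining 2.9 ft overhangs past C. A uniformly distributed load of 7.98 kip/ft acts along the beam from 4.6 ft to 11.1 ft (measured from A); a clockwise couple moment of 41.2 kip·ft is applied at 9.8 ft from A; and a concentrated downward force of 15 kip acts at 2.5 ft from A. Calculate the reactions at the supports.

A_x = 0, A_y = 12.28 kip, C_y = 54.59 kip

Resultant of the distributed load: 7.98 × 6.5 = 51.87 kip at 7.85 ft from A.
Moments about A: C_y·8.9 − (7.98·6.5)·7.85 − 41.2 − 15·2.5 = 0 → C_y = 485.8795/8.9 = 54.5932 ≈ 54.59 kip.
ΣF_y = 0: A_y + 54.5932 − 7.98·6.5 − 15 = 0 → A_y = 12.28 kip.
ΣF_x = 0: no horizontal applied forces, so A_x = 0.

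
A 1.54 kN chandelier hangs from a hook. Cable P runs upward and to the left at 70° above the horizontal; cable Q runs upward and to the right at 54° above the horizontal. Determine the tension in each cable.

T_P = 1.092 kN, T_Q = 0.6353 kN

ΣF_x = 0: −T_P·cos70° + T_Q·cos54° = 0 → T_Q = 0.581879·T_P.
ΣF_y = 0: T_P·sin70° + T_Q·sin54° = 1.54.
Substitute: T_P·(0.939693 + 0.581879·0.809017) = 1.54 → T_P = 1.09186 ≈ 1.092 kN.
Then T_Q = 0.581879 × 1.09186 = 0.6353 kN.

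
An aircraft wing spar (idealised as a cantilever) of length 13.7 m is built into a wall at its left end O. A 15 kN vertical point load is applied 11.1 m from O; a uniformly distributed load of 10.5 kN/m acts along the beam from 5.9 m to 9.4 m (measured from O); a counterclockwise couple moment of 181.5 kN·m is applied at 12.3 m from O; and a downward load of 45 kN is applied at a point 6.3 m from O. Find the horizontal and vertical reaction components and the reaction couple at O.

Resultant of the distributed load: 10.5 × 3.5 = 36.75 kN at 7.65 m from O.
ΣF_x = 0: O_x = 0.
ΣF_y = 0: O_y − 15 − 10.5·3.5 − 45 = 0 → O_y = 96.75 kN.
ΣM about O: M_O − 15·11.1 − (10.5·3.5)·7.65 + 181.5 − 45·6.3 = 0 → M_O = 549.6 kN·m.

O_x = 0, O_y = 96.75 kN, M_O = 549.6 kN·m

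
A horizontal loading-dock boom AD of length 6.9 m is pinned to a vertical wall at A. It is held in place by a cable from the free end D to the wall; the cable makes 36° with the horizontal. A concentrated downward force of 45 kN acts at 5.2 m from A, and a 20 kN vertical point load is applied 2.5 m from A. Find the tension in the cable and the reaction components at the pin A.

T = 70.02 kN, A_x = 56.65 kN, A_y = 23.84 kN

ΣM about A: T·sin36°·6.9 − 45·5.2 − 20·2.5 = 0 → T = 284/(6.9·0.587785) = 70.0246 ≈ 70.02 kN.
ΣF_x = 0: A_x − T·cos36° = 0 → A_x = 70.0246 × 0.809017 = 56.65 kN.
ΣF_y = 0: A_y + T·sin36° − 45 − 20 = 0 → A_y = 65 − 70.0246 × 0.587785 = 23.84 kN.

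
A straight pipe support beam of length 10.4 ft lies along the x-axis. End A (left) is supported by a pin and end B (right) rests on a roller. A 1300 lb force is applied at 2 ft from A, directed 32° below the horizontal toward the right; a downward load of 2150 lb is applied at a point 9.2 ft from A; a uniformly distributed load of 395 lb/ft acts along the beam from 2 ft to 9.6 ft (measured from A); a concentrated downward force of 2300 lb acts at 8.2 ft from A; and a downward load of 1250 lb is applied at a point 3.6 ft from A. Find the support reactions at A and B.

A_x = -1102 lb, A_y = 3436 lb, B_y = 5955 lb

Resultant of the distributed load: 395 × 7.6 = 3002 lb at 5.8 ft from A.
ΣM about A: B_y·10.4 − 1300·sin32°·2 − 2150·9.2 − (395·7.6)·5.8 − 2300·8.2 − 1250·3.6 = 0 → B_y = 61929.4/10.4 = 5954.75 ≈ 5955 lb.
ΣF_y = 0: A_y + 5954.75 − 1300·sin32° − 2150 − 395·7.6 − 2300 − 1250 = 0 → A_y = 3436 lb.
ΣF_x = 0: A_x + 1300·cos32° = 0 → A_x = -1102 lb.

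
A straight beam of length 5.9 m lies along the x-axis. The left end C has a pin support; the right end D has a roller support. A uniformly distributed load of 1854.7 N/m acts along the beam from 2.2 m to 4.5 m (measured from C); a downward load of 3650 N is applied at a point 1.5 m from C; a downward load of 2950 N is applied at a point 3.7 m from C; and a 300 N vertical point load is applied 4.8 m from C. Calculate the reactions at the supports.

Resultant of the distributed load: 1854.7 × 2.3 = 4265.81 N at 3.35 m from C.
Moments about C: D_y·5.9 − (1854.7·2.3)·3.35 − 3650·1.5 − 2950·3.7 − 300·4.8 = 0 → D_y = 32120.4635/5.9 = 5444.15 ≈ 5444 N.
ΣF_y = 0: C_y + 5444.15 − 1854.7·2.3 − 3650 − 2950 − 300 = 0 → C_y = 5722 N.
ΣF_x = 0: no horizontal applied forces, so C_x = 0.

C_x = 0, C_y = 5722 N, D_y = 5444 N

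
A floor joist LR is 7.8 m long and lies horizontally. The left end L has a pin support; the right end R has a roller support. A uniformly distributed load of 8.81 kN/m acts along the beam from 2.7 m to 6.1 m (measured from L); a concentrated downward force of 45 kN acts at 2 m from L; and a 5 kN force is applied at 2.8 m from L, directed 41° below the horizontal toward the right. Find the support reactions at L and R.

Resultant of the distributed load: 8.81 × 3.4 = 29.954 kN at 4.4 m from L.
Moments about L: R_y·7.8 − (8.81·3.4)·4.4 − 45·2 − 5·sin41°·2.8 = 0 → R_y = 230.982/7.8 = 29.6131 ≈ 29.61 kN.
ΣF_y = 0: L_y + 29.6131 − 8.81·3.4 − 45 − 5·sin41° = 0 → L_y = 48.62 kN.
ΣF_x = 0: L_x + 5·cos41° = 0 → L_x = -3.774 kN.

L_x = -3.774 kN, L_y = 48.62 kN, R_y = 29.61 kN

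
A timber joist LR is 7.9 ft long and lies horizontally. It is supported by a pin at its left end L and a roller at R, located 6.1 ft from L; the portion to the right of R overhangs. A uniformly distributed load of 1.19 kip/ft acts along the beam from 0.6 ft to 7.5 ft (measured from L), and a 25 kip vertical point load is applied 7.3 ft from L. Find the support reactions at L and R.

Resultant of the distributed load: 1.19 × 6.9 = 8.211 kip at 4.05 ft from L.
Taking moments about L: R_y·6.1 − (1.19·6.9)·4.05 − 25·7.3 = 0 → R_y = 215.75455/6.1 = 35.3696 ≈ 35.37 kip.
ΣF_y = 0: L_y + 35.3696 − 1.19·6.9 − 25 = 0 → L_y = -2.159 kip.
ΣF_x = 0: no horizontal applied forces, so L_x = 0.

L_x = 0, L_y = -2.159 kip, R_y = 35.37 kip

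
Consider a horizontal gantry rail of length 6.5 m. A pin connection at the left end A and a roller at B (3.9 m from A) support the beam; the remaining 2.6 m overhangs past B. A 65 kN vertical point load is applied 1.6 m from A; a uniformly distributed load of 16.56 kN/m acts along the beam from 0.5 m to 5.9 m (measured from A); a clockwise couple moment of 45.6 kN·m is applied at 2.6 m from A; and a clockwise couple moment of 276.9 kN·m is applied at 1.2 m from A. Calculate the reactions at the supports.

A_x = 0, A_y = -28.31 kN, B_y = 182.7 kN

Resultant of the distributed load: 16.56 × 5.4 = 89.424 kN at 3.2 m from A.
Moments about A: B_y·3.9 − 65·1.6 − (16.56·5.4)·3.2 − 45.6 − 276.9 = 0 → B_y = 712.6568/3.9 = 182.733 ≈ 182.7 kN.
ΣF_y = 0: A_y + 182.733 − 65 − 16.56·5.4 = 0 → A_y = -28.31 kN.
ΣF_x = 0: no horizontal applied forces, so A_x = 0.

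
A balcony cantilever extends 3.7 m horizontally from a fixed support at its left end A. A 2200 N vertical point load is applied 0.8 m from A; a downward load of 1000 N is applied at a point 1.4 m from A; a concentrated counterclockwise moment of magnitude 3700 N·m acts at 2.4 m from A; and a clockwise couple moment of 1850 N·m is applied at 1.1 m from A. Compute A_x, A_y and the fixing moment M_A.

ΣF_x = 0: A_x = 0.
ΣF_y = 0: A_y − 2200 − 1000 = 0 → A_y = 3200 N.
ΣM about A: M_A − 2200·0.8 − 1000·1.4 + 3700 − 1850 = 0 → M_A = 1310 N·m.

A_x = 0, A_y = 3200 N, M_A = 1310 N·m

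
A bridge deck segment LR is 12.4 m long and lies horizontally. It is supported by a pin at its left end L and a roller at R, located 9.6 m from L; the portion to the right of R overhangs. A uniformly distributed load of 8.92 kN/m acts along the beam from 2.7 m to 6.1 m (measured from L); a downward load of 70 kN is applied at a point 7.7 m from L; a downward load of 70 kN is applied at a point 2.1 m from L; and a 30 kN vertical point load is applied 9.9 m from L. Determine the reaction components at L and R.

Resultant of the distributed load: 8.92 × 3.4 = 30.328 kN at 4.4 m from L.
Moments about L: R_y·9.6 − (8.92·3.4)·4.4 − 70·7.7 − 70·2.1 − 30·9.9 = 0 → R_y = 1116.4432/9.6 = 116.296 ≈ 116.3 kN.
ΣF_y = 0: L_y + 116.296 − 8.92·3.4 − 70 − 70 − 30 = 0 → L_y = 84.03 kN.
ΣF_x = 0: no horizontal applied forces, so L_x = 0.

L_x = 0, L_y = 84.03 kN, R_y = 116.3 kN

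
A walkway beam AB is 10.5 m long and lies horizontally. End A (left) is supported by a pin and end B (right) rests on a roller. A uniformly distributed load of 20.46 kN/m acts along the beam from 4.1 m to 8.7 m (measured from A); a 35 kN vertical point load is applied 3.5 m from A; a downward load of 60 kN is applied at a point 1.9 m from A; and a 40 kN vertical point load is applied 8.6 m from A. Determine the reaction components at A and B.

A_x = 0, A_y = 116.5 kN, B_y = 112.7 kN

Resultant of the distributed load: 20.46 × 4.6 = 94.116 kN at 6.4 m from A.
Taking moments about A: B_y·10.5 − (20.46·4.6)·6.4 − 35·3.5 − 60·1.9 − 40·8.6 = 0 → B_y = 1182.8424/10.5 = 112.652 ≈ 112.7 kN.
ΣF_y = 0: A_y + 112.652 − 20.46·4.6 − 35 − 60 − 40 = 0 → A_y = 116.5 kN.
ΣF_x = 0: no horizontal applied forces, so A_x = 0.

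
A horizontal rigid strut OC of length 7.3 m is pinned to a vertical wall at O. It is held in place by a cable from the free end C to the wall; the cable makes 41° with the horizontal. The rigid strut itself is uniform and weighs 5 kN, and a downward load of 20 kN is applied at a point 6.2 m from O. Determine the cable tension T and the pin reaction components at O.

T = 29.70 kN, O_x = 22.42 kN, O_y = 5.514 kN

ΣM about O: T·sin41°·7.3 − 5·3.65 − 20·6.2 = 0 → T = 142.25/(7.3·0.656059) = 29.7021 ≈ 29.70 kN.
ΣF_x = 0: O_x − T·cos41° = 0 → O_x = 29.7021 × 0.75471 = 22.42 kN.
ΣF_y = 0: O_y + T·sin41° − 5 − 20 = 0 → O_y = 25 − 29.7021 × 0.656059 = 5.514 kN.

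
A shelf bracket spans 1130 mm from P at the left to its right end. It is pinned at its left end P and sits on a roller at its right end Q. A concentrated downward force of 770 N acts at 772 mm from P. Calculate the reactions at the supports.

Moments about P: Q_y·1130 − 770·772 = 0 → Q_y = 594440/1130 = 526.053 ≈ 526.1 N.
ΣF_y = 0: P_y + 526.053 − 770 = 0 → P_y = 243.9 N.
ΣF_x = 0: no horizontal applied forces, so P_x = 0.

P_x = 0, P_y = 243.9 N, Q_y = 526.1 N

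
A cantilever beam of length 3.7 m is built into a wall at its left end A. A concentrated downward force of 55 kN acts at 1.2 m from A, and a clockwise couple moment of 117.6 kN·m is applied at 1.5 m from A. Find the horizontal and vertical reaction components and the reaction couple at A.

ΣF_x = 0: A_x = 0.
ΣF_y = 0: A_y − 55 = 0 → A_y = 55.00 kN.
ΣM about A: M_A − 55·1.2 − 117.6 = 0 → M_A = 183.6 kN·m.

A_x = 0, A_y = 55.00 kN, M_A = 183.6 kN·m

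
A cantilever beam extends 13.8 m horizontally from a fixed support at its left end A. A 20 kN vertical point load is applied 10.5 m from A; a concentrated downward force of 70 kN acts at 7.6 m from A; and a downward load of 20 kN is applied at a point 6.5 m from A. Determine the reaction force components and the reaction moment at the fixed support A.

ΣF_x = 0: A_x = 0.
ΣF_y = 0: A_y − 20 − 70 − 20 = 0 → A_y = 110.0 kN.
ΣM about A: M_A − 20·10.5 − 70·7.6 − 20·6.5 = 0 → M_A = 872.0 kN·m.

A_x = 0, A_y = 110.0 kN, M_A = 872.0 kN·m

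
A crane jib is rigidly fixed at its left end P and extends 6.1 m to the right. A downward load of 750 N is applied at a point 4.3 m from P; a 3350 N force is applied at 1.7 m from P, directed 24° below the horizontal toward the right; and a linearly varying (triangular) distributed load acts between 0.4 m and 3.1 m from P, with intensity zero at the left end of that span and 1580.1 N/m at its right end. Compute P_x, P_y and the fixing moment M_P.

P_x = -3060 N, P_y = 4246 N, M_P = 10230 N·m

Resultant of the triangular load: ½ × 1580.1 × 2.7 = 2133.135 N, acting at 2.2 m from P (one-third of the span from the peak).
ΣF_x = 0: P_x + 3350·cos24° = 0 → P_x = -3060 N.
ΣF_y = 0: P_y − 750 − 3350·sin24° − ½·1580.1·2.7 = 0 → P_y = 4246 N.
ΣM about P: M_P − 750·4.3 − 3350·sin24°·1.7 − (½·1580.1·2.7)·2.2 = 0 → M_P = 10230 N·m.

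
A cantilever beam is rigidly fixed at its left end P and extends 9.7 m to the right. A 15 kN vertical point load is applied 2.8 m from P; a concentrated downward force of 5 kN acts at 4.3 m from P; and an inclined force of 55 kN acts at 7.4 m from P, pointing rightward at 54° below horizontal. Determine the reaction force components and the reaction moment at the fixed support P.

P_x = -32.33 kN, P_y = 64.50 kN, M_P = 392.8 kN·m

ΣF_x = 0: P_x + 55·cos54° = 0 → P_x = -32.33 kN.
ΣF_y = 0: P_y − 15 − 5 − 55·sin54° = 0 → P_y = 64.50 kN.
ΣM about P: M_P − 15·2.8 − 5·4.3 − 55·sin54°·7.4 = 0 → M_P = 392.8 kN·m.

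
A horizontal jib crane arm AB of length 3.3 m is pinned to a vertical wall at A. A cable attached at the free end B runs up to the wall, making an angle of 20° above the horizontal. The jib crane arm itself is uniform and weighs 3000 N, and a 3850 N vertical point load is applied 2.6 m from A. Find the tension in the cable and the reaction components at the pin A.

T = 13250 N, A_x = 12460 N, A_y = 2317 N

ΣM about A: T·sin20°·3.3 − 3000·1.65 − 3850·2.6 = 0 → T = 14960/(3.3·0.34202) = 13254.6 ≈ 13250 N.
ΣF_x = 0: A_x − T·cos20° = 0 → A_x = 13254.6 × 0.939693 = 12460 N.
ΣF_y = 0: A_y + T·sin20° − 3000 − 3850 = 0 → A_y = 6850 − 13254.6 × 0.34202 = 2317 N.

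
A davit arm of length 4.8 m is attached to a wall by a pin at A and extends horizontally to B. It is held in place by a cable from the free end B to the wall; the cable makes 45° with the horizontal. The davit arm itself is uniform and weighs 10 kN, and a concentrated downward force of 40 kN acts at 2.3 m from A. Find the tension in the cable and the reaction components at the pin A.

T = 34.18 kN, A_x = 24.17 kN, A_y = 25.83 kN

ΣM about A: T·sin45°·4.8 − 10·2.4 − 40·2.3 = 0 → T = 116/(4.8·0.707107) = 34.1768 ≈ 34.18 kN.
ΣF_x = 0: A_x − T·cos45° = 0 → A_x = 34.1768 × 0.707107 = 24.17 kN.
ΣF_y = 0: A_y + T·sin45° − 10 − 40 = 0 → A_y = 50 − 34.1768 × 0.707107 = 25.83 kN.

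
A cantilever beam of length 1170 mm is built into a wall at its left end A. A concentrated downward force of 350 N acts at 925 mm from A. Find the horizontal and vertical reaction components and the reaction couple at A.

A_x = 0, A_y = 350.0 N, M_A = 323800 N·mm

ΣF_x = 0: A_x = 0.
ΣF_y = 0: A_y − 350 = 0 → A_y = 350.0 N.
ΣM about A: M_A − 350·925 = 0 → M_A = 323800 N·mm.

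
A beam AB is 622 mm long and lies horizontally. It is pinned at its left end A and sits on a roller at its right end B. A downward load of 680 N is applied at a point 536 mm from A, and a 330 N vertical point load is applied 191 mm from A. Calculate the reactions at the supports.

Moments about A: B_y·622 − 680·536 − 330·191 = 0 → B_y = 427510/622 = 687.315 ≈ 687.3 N.
ΣF_y = 0: A_y + 687.315 − 680 − 330 = 0 → A_y = 322.7 N.
ΣF_x = 0: no horizontal applied forces, so A_x = 0.

A_x = 0, A_y = 322.7 N, B_y = 687.3 N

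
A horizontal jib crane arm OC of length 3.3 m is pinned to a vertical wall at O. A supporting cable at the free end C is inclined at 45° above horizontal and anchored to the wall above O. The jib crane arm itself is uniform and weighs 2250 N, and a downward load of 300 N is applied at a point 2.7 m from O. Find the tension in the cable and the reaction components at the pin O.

ΣM about O: T·sin45°·3.3 − 2250·1.65 − 300·2.7 = 0 → T = 4522.5/(3.3·0.707107) = 1938.11 ≈ 1938 N.
ΣF_x = 0: O_x − T·cos45° = 0 → O_x = 1938.11 × 0.707107 = 1370 N.
ΣF_y = 0: O_y + T·sin45° − 2250 − 300 = 0 → O_y = 2550 − 1938.11 × 0.707107 = 1180 N.

T = 1938 N, O_x = 1370 N, O_y = 1180 N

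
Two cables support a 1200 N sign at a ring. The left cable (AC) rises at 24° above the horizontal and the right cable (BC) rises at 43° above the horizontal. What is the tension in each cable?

T_AC = 953.4 N, T_BC = 1191 N

ΣF_x = 0: −T_AC·cos24° + T_BC·cos43° = 0 → T_BC = 1.24912·T_AC.
ΣF_y = 0: T_AC·sin24° + T_BC·sin43° = 1200.
Substitute: T_AC·(0.406737 + 1.24912·0.681998) = 1200 → T_AC = 953.414 ≈ 953.4 N.
Then T_BC = 1.24912 × 953.414 = 1191 N.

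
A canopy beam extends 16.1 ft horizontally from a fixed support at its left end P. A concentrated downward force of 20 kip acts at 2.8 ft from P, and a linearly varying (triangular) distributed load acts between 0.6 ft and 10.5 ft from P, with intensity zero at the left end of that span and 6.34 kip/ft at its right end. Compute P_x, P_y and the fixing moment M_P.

P_x = 0, P_y = 51.38 kip, M_P = 282.0 kip·ft

Resultant of the triangular load: ½ × 6.34 × 9.9 = 31.383 kip, acting at 7.2 ft from P (one-third of the span from the peak).
ΣF_x = 0: P_x = 0.
ΣF_y = 0: P_y − 20 − ½·6.34·9.9 = 0 → P_y = 51.38 kip.
ΣM about P: M_P − 20·2.8 − (½·6.34·9.9)·7.2 = 0 → M_P = 282.0 kip·ft.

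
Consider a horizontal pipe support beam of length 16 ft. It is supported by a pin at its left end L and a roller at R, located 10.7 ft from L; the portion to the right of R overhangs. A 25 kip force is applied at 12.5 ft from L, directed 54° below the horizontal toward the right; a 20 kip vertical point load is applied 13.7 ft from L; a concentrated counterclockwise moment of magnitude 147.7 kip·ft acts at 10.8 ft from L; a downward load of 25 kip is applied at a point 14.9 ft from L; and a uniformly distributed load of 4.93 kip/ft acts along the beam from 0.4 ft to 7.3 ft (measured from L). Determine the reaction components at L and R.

L_x = -14.69 kip, L_y = 16.76 kip, R_y = 82.48 kip

Resultant of the distributed load: 4.93 × 6.9 = 34.017 kip at 3.85 ft from L.
ΣM about L: R_y·10.7 − 25·sin54°·12.5 − 20·13.7 + 147.7 − 25·14.9 − (4.93·6.9)·3.85 = 0 → R_y = 882.583/10.7 = 82.4844 ≈ 82.48 kip.
ΣF_y = 0: L_y + 82.4844 − 25·sin54° − 20 − 25 − 4.93·6.9 = 0 → L_y = 16.76 kip.
ΣF_x = 0: L_x + 25·cos54° = 0 → L_x = -14.69 kip.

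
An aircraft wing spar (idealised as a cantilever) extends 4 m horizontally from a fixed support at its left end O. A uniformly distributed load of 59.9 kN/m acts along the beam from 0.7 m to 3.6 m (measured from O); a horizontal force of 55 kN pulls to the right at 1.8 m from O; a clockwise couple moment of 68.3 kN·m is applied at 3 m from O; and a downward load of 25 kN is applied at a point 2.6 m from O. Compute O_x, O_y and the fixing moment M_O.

Resultant of the distributed load: 59.9 × 2.9 = 173.71 kN at 2.15 m from O.
ΣF_x = 0: O_x + 55 = 0 → O_x = -55.00 kN.
ΣF_y = 0: O_y − 59.9·2.9 − 25 = 0 → O_y = 198.7 kN.
ΣM about O: M_O − (59.9·2.9)·2.15 − 68.3 − 25·2.6 = 0 → M_O = 506.8 kN·m.

O_x = -55.00 kN, O_y = 198.7 kN, M_O = 506.8 kN·m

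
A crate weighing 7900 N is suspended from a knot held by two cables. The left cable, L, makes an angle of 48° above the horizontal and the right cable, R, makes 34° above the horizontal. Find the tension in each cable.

T_L = 6614 N, T_R = 5338 N

ΣF_x = 0: −T_L·cos48° + T_R·cos34° = 0 → T_R = 0.807117·T_L.
ΣF_y = 0: T_L·sin48° + T_R·sin34° = 7900.
Substitute: T_L·(0.743145 + 0.807117·0.559193) = 7900 → T_L = 6613.76 ≈ 6614 N.
Then T_R = 0.807117 × 6613.76 = 5338 N.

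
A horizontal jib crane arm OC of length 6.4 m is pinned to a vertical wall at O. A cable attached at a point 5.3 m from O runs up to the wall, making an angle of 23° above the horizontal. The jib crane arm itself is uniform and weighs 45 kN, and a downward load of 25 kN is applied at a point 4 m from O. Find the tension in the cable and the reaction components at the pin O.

ΣM about O: T·sin23°·5.3 − 45·3.2 − 25·4 = 0 → T = 244/(5.3·0.390731) = 117.825 ≈ 117.8 kN.
ΣF_x = 0: O_x − T·cos23° = 0 → O_x = 117.825 × 0.920505 = 108.5 kN.
ΣF_y = 0: O_y + T·sin23° − 45 − 25 = 0 → O_y = 70 − 117.825 × 0.390731 = 23.96 kN.

T = 117.8 kN, O_x = 108.5 kN, O_y = 23.96 kN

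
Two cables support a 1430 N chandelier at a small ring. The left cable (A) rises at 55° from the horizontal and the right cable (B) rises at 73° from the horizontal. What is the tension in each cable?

ΣF_x = 0: −T_A·cos55° + T_B·cos73° = 0 → T_B = 1.96181·T_A.
ΣF_y = 0: T_A·sin55° + T_B·sin73° = 1430.
Substitute: T_A·(0.819152 + 1.96181·0.956305) = 1430 → T_A = 530.565 ≈ 530.6 N.
Then T_B = 1.96181 × 530.565 = 1041 N.

T_A = 530.6 N, T_B = 1041 N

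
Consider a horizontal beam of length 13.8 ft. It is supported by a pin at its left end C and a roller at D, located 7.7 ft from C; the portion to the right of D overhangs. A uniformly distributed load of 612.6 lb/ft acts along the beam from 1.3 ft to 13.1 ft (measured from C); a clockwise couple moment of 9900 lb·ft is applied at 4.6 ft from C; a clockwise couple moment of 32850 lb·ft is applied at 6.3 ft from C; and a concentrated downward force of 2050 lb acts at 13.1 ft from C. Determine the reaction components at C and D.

C_x = 0, C_y = -6520 lb, D_y = 15800 lb

Resultant of the distributed load: 612.6 × 11.8 = 7228.68 lb at 7.2 ft from C.
Moments about C: D_y·7.7 − (612.6·11.8)·7.2 − 9900 − 32850 − 2050·13.1 = 0 → D_y = 121651.496/7.7 = 15798.9 ≈ 15800 lb.
ΣF_y = 0: C_y + 15798.9 − 612.6·11.8 − 2050 = 0 → C_y = -6520 lb.
ΣF_x = 0: no horizontal applied forces, so C_x = 0.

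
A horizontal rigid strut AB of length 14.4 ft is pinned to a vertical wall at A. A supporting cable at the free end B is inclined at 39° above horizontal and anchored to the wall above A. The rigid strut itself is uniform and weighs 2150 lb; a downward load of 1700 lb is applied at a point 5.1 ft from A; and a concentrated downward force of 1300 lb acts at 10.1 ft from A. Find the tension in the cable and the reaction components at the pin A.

T = 4114 lb, A_x = 3197 lb, A_y = 2561 lb

ΣM about A: T·sin39°·14.4 − 2150·7.2 − 1700·5.1 − 1300·10.1 = 0 → T = 37280/(14.4·0.62932) = 4113.79 ≈ 4114 lb.
ΣF_x = 0: A_x − T·cos39° = 0 → A_x = 4113.79 × 0.777146 = 3197 lb.
ΣF_y = 0: A_y + T·sin39° − 2150 − 1700 − 1300 = 0 → A_y = 5150 − 4113.79 × 0.62932 = 2561 lb.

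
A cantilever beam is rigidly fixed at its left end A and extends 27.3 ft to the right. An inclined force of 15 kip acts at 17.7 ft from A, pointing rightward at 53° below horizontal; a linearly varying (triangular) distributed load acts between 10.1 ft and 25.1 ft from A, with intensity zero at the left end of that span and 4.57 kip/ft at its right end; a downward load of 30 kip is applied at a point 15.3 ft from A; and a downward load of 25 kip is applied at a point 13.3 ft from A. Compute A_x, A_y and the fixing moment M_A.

Resultant of the triangular load: ½ × 4.57 × 15 = 34.275 kip, acting at 20.1 ft from A (one-third of the span from the peak).
ΣF_x = 0: A_x + 15·cos53° = 0 → A_x = -9.027 kip.
ΣF_y = 0: A_y − 15·sin53° − ½·4.57·15 − 30 − 25 = 0 → A_y = 101.3 kip.
ΣM about A: M_A − 15·sin53°·17.7 − (½·4.57·15)·20.1 − 30·15.3 − 25·13.3 = 0 → M_A = 1692 kip·ft.

A_x = -9.027 kip, A_y = 101.3 kip, M_A = 1692 kip·ft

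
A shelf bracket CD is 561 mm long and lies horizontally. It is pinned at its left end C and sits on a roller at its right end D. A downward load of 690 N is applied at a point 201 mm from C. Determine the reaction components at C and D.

C_x = 0, C_y = 442.8 N, D_y = 247.2 N

ΣM about C: D_y·561 − 690·201 = 0 → D_y = 138690/561 = 247.219 ≈ 247.2 N.
ΣF_y = 0: C_y + 247.219 − 690 = 0 → C_y = 442.8 N.
ΣF_x = 0: no horizontal applied forces, so C_x = 0.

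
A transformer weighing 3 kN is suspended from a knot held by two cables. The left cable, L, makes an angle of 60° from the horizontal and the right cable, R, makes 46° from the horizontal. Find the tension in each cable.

T_L = 2.168 kN, T_R = 1.560 kN

ΣF_x = 0: −T_L·cos60° + T_R·cos46° = 0 → T_R = 0.719778·T_L.
ΣF_y = 0: T_L·sin60° + T_R·sin46° = 3.
Substitute: T_L·(0.866025 + 0.719778·0.71934) = 3 → T_L = 2.16796 ≈ 2.168 kN.
Then T_R = 0.719778 × 2.16796 = 1.560 kN.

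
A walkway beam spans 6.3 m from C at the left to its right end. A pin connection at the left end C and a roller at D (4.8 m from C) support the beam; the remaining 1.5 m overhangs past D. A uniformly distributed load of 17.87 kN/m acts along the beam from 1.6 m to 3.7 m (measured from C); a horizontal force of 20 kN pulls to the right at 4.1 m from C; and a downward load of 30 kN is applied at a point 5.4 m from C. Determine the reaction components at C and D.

Resultant of the distributed load: 17.87 × 2.1 = 37.527 kN at 2.65 m from C.
Taking moments about C: D_y·4.8 − (17.87·2.1)·2.65 − 30·5.4 = 0 → D_y = 261.44655/4.8 = 54.468 ≈ 54.47 kN.
ΣF_y = 0: C_y + 54.468 − 17.87·2.1 − 30 = 0 → C_y = 13.06 kN.
ΣF_x = 0: C_x + 20 = 0 → C_x = -20.00 kN.

C_x = -20.00 kN, C_y = 13.06 kN, D_y = 54.47 kN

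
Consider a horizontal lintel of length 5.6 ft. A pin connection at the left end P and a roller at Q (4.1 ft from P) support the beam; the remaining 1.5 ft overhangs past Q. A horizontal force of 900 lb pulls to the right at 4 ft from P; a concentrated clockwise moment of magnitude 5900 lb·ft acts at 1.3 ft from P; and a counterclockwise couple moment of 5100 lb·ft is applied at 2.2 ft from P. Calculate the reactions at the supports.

P_x = -900.0 lb, P_y = -195.1 lb, Q_y = 195.1 lb

ΣM about P: Q_y·4.1 − 5900 + 5100 = 0 → Q_y = 800/4.1 = 195.122 ≈ 195.1 lb.
ΣF_y = 0: P_y + 195.122  = 0 → P_y = -195.1 lb.
ΣF_x = 0: P_x + 900 = 0 → P_x = -900.0 lb.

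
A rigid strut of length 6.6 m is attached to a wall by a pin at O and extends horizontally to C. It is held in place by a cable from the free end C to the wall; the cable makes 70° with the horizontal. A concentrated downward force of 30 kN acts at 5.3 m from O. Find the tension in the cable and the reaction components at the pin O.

ΣM about O: T·sin70°·6.6 − 30·5.3 = 0 → T = 159/(6.6·0.939693) = 25.637 ≈ 25.64 kN.
ΣF_x = 0: O_x − T·cos70° = 0 → O_x = 25.637 × 0.34202 = 8.768 kN.
ΣF_y = 0: O_y + T·sin70° − 30 = 0 → O_y = 30 − 25.637 × 0.939693 = 5.909 kN.

T = 25.64 kN, O_x = 8.768 kN, O_y = 5.909 kN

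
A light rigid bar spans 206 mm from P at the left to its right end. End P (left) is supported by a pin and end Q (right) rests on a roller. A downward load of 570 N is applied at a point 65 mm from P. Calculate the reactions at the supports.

Moments about P: Q_y·206 − 570·65 = 0 → Q_y = 37050/206 = 179.854 ≈ 179.9 N.
ΣF_y = 0: P_y + 179.854 − 570 = 0 → P_y = 390.1 N.
ΣF_x = 0: no horizontal applied forces, so P_x = 0.

P_x = 0, P_y = 390.1 N, Q_y = 179.9 N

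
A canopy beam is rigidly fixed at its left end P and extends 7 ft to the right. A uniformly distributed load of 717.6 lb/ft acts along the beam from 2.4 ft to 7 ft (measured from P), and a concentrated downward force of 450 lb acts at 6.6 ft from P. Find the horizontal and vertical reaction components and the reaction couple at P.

Resultant of the distributed load: 717.6 × 4.6 = 3300.96 lb at 4.7 ft from P.
ΣF_x = 0: P_x = 0.
ΣF_y = 0: P_y − 717.6·4.6 − 450 = 0 → P_y = 3751 lb.
ΣM about P: M_P − (717.6·4.6)·4.7 − 450·6.6 = 0 → M_P = 18480 lb·ft.

P_x = 0, P_y = 3751 lb, M_P = 18480 lb·ft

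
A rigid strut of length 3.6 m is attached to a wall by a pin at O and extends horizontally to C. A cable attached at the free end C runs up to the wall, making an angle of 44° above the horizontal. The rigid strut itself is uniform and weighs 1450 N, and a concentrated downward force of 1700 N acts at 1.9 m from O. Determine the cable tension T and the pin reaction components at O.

T = 2335 N, O_x = 1680 N, O_y = 1528 N

ΣM about O: T·sin44°·3.6 − 1450·1.8 − 1700·1.9 = 0 → T = 5840/(3.6·0.694658) = 2335.28 ≈ 2335 N.
ΣF_x = 0: O_x − T·cos44° = 0 → O_x = 2335.28 × 0.71934 = 1680 N.
ΣF_y = 0: O_y + T·sin44° − 1450 − 1700 = 0 → O_y = 3150 − 2335.28 × 0.694658 = 1528 N.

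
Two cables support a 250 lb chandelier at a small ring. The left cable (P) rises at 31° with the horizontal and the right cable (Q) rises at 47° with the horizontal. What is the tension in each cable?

ΣF_x = 0: −T_P·cos31° + T_Q·cos47° = 0 → T_Q = 1.25685·T_P.
ΣF_y = 0: T_P·sin31° + T_Q·sin47° = 250.
Substitute: T_P·(0.515038 + 1.25685·0.731354) = 250 → T_P = 174.308 ≈ 174.3 lb.
Then T_Q = 1.25685 × 174.308 = 219.1 lb.

T_P = 174.3 lb, T_Q = 219.1 lb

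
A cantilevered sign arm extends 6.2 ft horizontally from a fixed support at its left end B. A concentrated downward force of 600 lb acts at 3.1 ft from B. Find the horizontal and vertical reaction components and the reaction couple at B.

ΣF_x = 0: B_x = 0.
ΣF_y = 0: B_y − 600 = 0 → B_y = 600.0 lb.
ΣM about B: M_B − 600·3.1 = 0 → M_B = 1860 lb·ft.

B_x = 0, B_y = 600.0 lb, M_B = 1860 lb·ft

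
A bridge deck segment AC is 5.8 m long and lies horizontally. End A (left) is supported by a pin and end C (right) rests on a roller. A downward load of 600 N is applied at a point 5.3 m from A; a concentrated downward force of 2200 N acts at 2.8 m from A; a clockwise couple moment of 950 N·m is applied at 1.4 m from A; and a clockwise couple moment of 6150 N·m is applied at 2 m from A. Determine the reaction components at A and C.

Moments about A: C_y·5.8 − 600·5.3 − 2200·2.8 − 950 − 6150 = 0 → C_y = 16440/5.8 = 2834.48 ≈ 2834 N.
ΣF_y = 0: A_y + 2834.48 − 600 − 2200 = 0 → A_y = -34.48 N.
ΣF_x = 0: no horizontal applied forces, so A_x = 0.

A_x = 0, A_y = -34.48 N, C_y = 2834 N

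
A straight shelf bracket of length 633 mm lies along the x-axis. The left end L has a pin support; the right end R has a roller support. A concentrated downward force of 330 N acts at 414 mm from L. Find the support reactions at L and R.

ΣM about L: R_y·633 − 330·414 = 0 → R_y = 136620/633 = 215.829 ≈ 215.8 N.
ΣF_y = 0: L_y + 215.829 − 330 = 0 → L_y = 114.2 N.
ΣF_x = 0: no horizontal applied forces, so L_x = 0.

L_x = 0, L_y = 114.2 N, R_y = 215.8 N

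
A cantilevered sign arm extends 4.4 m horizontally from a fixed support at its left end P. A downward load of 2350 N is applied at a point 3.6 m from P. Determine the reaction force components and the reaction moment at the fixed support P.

ΣF_x = 0: P_x = 0.
ΣF_y = 0: P_y − 2350 = 0 → P_y = 2350 N.
ΣM about P: M_P − 2350·3.6 = 0 → M_P = 8460 N·m.

P_x = 0, P_y = 2350 N, M_P = 8460 N·m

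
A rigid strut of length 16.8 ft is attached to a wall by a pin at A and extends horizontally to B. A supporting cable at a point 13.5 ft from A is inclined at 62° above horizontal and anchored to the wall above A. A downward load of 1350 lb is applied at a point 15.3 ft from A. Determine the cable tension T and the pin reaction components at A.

ΣM about A: T·sin62°·13.5 − 1350·15.3 = 0 → T = 20655/(13.5·0.882948) = 1732.83 ≈ 1733 lb.
ΣF_x = 0: A_x − T·cos62° = 0 → A_x = 1732.83 × 0.469472 = 813.5 lb.
ΣF_y = 0: A_y + T·sin62° − 1350 = 0 → A_y = 1350 − 1732.83 × 0.882948 = -180.0 lb.

T = 1733 lb, A_x = 813.5 lb, A_y = -180.0 lb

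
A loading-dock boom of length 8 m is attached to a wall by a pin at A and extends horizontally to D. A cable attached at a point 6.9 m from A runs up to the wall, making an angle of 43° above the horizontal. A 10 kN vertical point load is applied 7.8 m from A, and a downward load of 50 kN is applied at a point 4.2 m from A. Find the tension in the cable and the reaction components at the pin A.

ΣM about A: T·sin43°·6.9 − 10·7.8 − 50·4.2 = 0 → T = 288/(6.9·0.681998) = 61.2013 ≈ 61.20 kN.
ΣF_x = 0: A_x − T·cos43° = 0 → A_x = 61.2013 × 0.731354 = 44.76 kN.
ΣF_y = 0: A_y + T·sin43° − 10 − 50 = 0 → A_y = 60 − 61.2013 × 0.681998 = 18.26 kN.

T = 61.20 kN, A_x = 44.76 kN, A_y = 18.26 kN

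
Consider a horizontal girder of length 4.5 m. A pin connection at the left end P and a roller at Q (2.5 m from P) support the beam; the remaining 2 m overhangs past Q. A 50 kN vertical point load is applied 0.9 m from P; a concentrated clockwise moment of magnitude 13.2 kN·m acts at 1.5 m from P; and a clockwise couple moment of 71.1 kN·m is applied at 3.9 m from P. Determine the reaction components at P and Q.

P_x = 0, P_y = -1.720 kN, Q_y = 51.72 kN

Taking moments about P: Q_y·2.5 − 50·0.9 − 13.2 − 71.1 = 0 → Q_y = 129.3/2.5 = 51.72 kN.
ΣF_y = 0: P_y + 51.72 − 50 = 0 → P_y = -1.720 kN.
ΣF_x = 0: no horizontal applied forces, so P_x = 0.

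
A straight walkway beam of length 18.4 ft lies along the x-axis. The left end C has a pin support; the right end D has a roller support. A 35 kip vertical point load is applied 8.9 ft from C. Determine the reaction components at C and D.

Moments about C: D_y·18.4 − 35·8.9 = 0 → D_y = 311.5/18.4 = 16.9293 ≈ 16.93 kip.
ΣF_y = 0: C_y + 16.9293 − 35 = 0 → C_y = 18.07 kip.
ΣF_x = 0: no horizontal applied forces, so C_x = 0.

C_x = 0, C_y = 18.07 kip, D_y = 16.93 kip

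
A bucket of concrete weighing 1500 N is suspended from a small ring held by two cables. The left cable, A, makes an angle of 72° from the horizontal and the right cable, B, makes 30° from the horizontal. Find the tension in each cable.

ΣF_x = 0: −T_A·cos72° + T_B·cos30° = 0 → T_B = 0.356822·T_A.
ΣF_y = 0: T_A·sin72° + T_B·sin30° = 1500.
Substitute: T_A·(0.951057 + 0.356822·0.5) = 1500 → T_A = 1328.06 ≈ 1328 N.
Then T_B = 0.356822 × 1328.06 = 473.9 N.

T_A = 1328 N, T_B = 473.9 N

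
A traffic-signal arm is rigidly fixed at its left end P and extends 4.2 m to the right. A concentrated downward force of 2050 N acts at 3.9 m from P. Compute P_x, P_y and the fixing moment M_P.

ΣF_x = 0: P_x = 0.
ΣF_y = 0: P_y − 2050 = 0 → P_y = 2050 N.
ΣM about P: M_P − 2050·3.9 = 0 → M_P = 7995 N·m.

P_x = 0, P_y = 2050 N, M_P = 7995 N·m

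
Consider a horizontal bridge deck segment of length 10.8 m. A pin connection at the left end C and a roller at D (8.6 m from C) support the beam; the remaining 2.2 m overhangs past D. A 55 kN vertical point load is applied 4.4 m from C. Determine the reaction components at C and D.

C_x = 0, C_y = 26.86 kN, D_y = 28.14 kN

ΣM about C: D_y·8.6 − 55·4.4 = 0 → D_y = 242/8.6 = 28.1395 ≈ 28.14 kN.
ΣF_y = 0: C_y + 28.1395 − 55 = 0 → C_y = 26.86 kN.
ΣF_x = 0: no horizontal applied forces, so C_x = 0.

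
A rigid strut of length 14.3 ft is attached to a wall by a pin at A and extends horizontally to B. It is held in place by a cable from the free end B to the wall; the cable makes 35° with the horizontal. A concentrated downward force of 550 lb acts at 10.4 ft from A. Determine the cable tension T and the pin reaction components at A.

T = 697.4 lb, A_x = 571.3 lb, A_y = 150.0 lb

ΣM about A: T·sin35°·14.3 − 550·10.4 = 0 → T = 5720/(14.3·0.573576) = 697.379 ≈ 697.4 lb.
ΣF_x = 0: A_x − T·cos35° = 0 → A_x = 697.379 × 0.819152 = 571.3 lb.
ΣF_y = 0: A_y + T·sin35° − 550 = 0 → A_y = 550 − 697.379 × 0.573576 = 150.0 lb.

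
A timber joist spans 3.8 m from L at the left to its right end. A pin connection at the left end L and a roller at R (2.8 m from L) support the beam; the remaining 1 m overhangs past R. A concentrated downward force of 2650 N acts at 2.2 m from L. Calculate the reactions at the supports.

L_x = 0, L_y = 567.9 N, R_y = 2082 N

Moments about L: R_y·2.8 − 2650·2.2 = 0 → R_y = 5830/2.8 = 2082.14 ≈ 2082 N.
ΣF_y = 0: L_y + 2082.14 − 2650 = 0 → L_y = 567.9 N.
ΣF_x = 0: no horizontal applied forces, so L_x = 0.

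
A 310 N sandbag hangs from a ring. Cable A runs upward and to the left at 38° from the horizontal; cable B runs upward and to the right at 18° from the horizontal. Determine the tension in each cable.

ΣF_x = 0: −T_A·cos38° + T_B·cos18° = 0 → T_B = 0.828564·T_A.
ΣF_y = 0: T_A·sin38° + T_B·sin18° = 310.
Substitute: T_A·(0.615661 + 0.828564·0.309017) = 310 → T_A = 355.626 ≈ 355.6 N.
Then T_B = 0.828564 × 355.626 = 294.7 N.

T_A = 355.6 N, T_B = 294.7 N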